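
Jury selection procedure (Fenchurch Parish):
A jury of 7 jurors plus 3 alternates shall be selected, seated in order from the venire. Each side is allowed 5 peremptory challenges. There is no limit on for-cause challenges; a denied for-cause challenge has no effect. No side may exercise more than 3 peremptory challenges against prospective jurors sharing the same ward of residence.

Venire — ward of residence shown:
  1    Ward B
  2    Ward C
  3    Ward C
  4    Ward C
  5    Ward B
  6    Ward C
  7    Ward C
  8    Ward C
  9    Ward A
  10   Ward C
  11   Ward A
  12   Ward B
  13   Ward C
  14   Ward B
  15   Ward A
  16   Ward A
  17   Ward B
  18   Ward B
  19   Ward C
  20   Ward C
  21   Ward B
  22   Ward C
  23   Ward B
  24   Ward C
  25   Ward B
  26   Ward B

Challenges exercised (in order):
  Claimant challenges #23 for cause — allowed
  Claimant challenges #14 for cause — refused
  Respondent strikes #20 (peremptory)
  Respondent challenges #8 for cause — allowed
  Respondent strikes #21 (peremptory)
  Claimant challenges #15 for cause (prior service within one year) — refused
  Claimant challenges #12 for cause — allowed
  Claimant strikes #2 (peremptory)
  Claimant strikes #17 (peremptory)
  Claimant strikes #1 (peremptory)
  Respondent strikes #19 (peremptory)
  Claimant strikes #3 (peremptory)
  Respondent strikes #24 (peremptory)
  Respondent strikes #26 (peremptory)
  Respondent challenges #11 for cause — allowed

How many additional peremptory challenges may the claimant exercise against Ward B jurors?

Claimant peremptories so far: #2, #17, #1, #3 — 4 of 5 used, 1 left overall.
Against Ward B: #17, #1 — 2 used; per-ward cap 3 leaves 1.
Binding limit: min(1, 1) = 1.

1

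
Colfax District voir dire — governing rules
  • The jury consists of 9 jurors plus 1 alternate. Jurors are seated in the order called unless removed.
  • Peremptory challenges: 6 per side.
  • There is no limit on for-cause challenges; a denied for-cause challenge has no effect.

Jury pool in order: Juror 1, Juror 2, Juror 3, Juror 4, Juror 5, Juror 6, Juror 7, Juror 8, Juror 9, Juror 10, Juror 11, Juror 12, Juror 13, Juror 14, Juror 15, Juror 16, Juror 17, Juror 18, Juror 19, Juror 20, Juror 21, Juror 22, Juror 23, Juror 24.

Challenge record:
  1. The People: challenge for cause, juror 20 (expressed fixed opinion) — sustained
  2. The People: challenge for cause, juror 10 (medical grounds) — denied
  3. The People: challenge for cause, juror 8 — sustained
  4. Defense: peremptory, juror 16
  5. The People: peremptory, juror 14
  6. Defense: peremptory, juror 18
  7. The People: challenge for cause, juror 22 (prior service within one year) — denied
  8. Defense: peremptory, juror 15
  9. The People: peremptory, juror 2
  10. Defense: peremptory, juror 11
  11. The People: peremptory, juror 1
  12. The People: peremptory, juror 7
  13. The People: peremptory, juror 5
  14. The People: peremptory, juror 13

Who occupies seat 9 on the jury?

Removed: #1, #2, #5, #7, #8, #11, #13, #14, #15, #16, #18, #20. (#10, #22 stay — for-cause denied.)
Filling seats in venire order through position 9: #3, #4, #6, #9, #10, #12, #17, #19, #21.
So seat 9 is #21.

21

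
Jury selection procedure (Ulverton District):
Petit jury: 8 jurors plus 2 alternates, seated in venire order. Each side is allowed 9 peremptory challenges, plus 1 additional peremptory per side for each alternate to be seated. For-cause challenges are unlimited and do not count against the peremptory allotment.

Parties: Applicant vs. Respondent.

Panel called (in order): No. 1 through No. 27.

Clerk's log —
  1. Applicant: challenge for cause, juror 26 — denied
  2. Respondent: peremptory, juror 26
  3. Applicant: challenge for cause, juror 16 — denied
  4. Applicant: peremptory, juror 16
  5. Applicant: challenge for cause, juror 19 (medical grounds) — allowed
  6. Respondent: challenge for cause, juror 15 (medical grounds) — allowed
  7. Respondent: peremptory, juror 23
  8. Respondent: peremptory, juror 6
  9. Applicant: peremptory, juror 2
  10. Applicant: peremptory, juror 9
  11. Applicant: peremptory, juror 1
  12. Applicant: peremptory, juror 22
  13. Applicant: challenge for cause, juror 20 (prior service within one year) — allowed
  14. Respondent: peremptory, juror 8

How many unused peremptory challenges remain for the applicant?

6

Applicant allotment: 9 base + 1 × 2 alternates = 11.
Applicant peremptories used: #16, #2, #9, #1, #22 — 5 (for-cause on #26, #16, #19, #20 don't count).
Remaining: 11 − 5 = 6.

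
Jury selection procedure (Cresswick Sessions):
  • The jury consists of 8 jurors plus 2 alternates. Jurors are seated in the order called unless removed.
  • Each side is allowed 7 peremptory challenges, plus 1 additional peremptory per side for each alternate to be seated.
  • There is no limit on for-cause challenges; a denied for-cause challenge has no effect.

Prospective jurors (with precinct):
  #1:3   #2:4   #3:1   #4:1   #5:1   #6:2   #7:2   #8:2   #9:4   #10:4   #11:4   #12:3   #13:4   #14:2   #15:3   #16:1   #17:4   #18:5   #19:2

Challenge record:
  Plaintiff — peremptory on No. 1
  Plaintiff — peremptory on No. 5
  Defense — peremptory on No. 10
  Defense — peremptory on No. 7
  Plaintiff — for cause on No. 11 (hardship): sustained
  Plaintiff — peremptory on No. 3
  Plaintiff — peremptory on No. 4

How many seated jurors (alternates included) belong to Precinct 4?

4

Removed: #1, #3, #4, #5, #7, #10, #11.
Seated (10 incl. alternates): #2, #6, #8, #9, #12, #13, #14, #15, #16, #17.
Of those, in Precinct 4: #2, #9, #13, #17 → 4.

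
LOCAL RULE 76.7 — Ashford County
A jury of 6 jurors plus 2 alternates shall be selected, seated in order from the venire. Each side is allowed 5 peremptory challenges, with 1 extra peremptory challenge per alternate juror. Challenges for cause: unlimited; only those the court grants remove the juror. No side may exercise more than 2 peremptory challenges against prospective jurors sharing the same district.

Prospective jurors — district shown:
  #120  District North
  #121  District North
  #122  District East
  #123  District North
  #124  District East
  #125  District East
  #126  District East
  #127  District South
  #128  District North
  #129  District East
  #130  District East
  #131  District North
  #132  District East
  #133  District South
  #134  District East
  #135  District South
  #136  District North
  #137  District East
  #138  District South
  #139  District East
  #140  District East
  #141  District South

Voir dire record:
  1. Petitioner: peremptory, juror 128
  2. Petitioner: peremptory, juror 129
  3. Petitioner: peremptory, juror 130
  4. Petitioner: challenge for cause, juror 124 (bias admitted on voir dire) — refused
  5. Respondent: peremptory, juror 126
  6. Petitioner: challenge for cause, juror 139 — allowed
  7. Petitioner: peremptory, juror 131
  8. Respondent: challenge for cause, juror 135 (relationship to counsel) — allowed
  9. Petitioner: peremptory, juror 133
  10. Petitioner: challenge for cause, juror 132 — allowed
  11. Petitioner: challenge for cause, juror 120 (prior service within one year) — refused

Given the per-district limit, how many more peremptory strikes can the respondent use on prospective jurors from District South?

2

Respondent peremptories so far: #126 — 1 of 7 used, 6 left overall.
Against District South: none yet — per-district cap 2 leaves 2.
Binding limit: min(6, 2) = 2.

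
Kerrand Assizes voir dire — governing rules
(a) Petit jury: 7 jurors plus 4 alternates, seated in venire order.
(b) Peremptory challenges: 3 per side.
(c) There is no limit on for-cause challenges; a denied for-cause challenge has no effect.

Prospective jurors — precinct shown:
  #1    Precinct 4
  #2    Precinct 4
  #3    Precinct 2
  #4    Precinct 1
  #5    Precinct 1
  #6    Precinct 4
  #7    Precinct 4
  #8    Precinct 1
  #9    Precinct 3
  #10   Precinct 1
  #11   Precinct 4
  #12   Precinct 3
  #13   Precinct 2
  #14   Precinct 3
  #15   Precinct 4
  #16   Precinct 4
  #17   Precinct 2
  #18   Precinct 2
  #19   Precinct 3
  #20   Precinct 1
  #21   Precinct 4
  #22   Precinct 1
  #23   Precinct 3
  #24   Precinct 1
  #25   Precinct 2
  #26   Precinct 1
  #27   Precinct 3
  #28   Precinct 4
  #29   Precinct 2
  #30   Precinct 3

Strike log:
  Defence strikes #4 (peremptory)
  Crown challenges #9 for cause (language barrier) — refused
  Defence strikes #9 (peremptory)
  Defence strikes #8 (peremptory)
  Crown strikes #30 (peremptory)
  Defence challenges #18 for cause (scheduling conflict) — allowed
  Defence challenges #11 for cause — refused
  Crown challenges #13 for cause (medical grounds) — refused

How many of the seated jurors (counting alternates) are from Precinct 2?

Removed: #4, #8, #9, #18, #30.
Seated (11 incl. alternates): #1, #2, #3, #5, #6, #7, #10, #11, #12, #13, #14.
Of those, in Precinct 2: #3, #13 → 2.

2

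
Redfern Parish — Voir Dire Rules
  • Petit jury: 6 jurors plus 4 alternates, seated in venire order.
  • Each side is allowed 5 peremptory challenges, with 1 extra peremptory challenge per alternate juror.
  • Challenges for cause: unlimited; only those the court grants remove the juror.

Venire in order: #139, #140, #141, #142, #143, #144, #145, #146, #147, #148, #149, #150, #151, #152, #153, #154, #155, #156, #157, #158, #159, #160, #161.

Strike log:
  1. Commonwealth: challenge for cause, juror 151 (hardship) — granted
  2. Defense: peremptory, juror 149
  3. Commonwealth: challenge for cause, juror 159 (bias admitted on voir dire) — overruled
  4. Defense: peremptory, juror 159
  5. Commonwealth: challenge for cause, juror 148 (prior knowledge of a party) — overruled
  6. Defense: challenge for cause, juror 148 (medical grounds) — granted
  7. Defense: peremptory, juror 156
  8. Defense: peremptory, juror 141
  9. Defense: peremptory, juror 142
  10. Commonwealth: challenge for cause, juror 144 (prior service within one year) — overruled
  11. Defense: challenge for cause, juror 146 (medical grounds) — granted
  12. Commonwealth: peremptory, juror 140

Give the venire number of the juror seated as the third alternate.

Removed: #140, #141, #142, #146, #148, #149, #151, #156, #159. (#144 stays — for-cause denied.)
Seating in order: seats 1–6 → #139, #143, #144, #145, #147, #150; alternates → #152, #153, #154, #155.
So alternate 3 is #154.

154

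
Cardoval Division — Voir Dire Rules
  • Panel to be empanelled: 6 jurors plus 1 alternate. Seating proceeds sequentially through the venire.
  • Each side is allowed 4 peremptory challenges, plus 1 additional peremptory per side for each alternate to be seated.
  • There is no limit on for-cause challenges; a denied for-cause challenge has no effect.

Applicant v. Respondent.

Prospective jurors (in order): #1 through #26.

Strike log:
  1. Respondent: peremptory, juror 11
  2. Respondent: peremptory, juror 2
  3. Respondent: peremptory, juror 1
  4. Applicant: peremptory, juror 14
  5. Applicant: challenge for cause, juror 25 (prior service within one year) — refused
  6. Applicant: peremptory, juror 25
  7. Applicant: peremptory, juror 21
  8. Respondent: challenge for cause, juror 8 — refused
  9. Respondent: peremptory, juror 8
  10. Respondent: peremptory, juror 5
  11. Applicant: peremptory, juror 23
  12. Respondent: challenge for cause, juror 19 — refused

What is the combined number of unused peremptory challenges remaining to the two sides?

Applicant allotment: 4 base + 1 × 1 alternate = 5. Respondent allotment: 4 base + 1 × 1 alternate = 5.
Applicant peremptories used: #14, #25, #21, #23 — 4 (the for-cause on #25 doesn't count).
Respondent peremptories used: #11, #2, #1, #8, #5 — 5 (for-cause on #8, #19 don't count).
Remaining: (5 − 4) + (5 − 5) = 1.

1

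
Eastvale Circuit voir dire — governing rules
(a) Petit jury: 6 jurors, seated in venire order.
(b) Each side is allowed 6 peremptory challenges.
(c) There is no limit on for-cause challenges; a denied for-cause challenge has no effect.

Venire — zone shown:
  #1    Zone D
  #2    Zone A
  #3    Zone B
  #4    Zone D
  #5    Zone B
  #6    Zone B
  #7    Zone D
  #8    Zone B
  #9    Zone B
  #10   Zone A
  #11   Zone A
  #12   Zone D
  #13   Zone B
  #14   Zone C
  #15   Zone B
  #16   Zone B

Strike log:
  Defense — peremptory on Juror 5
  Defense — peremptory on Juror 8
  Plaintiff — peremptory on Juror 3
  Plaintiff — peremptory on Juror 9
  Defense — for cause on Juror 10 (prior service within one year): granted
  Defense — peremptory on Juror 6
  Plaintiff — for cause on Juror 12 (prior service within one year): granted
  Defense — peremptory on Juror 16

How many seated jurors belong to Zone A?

2

Removed: #3, #5, #6, #8, #9, #10, #12, #16.
Seated jurors 1–6: #1, #2, #4, #7, #11, #13.
Of those, in Zone A: #2, #11 → 2.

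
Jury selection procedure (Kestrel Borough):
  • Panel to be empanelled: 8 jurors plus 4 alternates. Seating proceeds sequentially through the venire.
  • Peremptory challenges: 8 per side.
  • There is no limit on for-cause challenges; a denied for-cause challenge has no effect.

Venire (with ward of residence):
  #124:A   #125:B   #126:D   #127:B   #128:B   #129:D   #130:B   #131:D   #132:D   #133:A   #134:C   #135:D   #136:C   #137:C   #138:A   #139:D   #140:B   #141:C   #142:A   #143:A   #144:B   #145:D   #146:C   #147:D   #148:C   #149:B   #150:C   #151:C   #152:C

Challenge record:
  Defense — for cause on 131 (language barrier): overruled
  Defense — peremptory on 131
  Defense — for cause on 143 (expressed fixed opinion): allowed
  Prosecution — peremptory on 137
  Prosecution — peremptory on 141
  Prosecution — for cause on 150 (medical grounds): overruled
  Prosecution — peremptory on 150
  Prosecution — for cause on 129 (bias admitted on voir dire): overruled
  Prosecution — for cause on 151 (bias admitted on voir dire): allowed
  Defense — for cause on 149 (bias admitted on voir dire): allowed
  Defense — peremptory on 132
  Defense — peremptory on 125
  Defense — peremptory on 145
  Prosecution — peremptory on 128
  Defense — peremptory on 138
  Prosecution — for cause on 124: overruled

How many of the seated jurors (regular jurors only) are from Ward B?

Removed: #125, #128, #131, #132, #137, #138, #141, #143, #145, #149, #150, #151.
Seated jurors 1–8: #124, #126, #127, #129, #130, #133, #134, #135 (alternates #136, #139, #140, #142 not counted).
Of those, in Ward B: #127, #130 → 2.

2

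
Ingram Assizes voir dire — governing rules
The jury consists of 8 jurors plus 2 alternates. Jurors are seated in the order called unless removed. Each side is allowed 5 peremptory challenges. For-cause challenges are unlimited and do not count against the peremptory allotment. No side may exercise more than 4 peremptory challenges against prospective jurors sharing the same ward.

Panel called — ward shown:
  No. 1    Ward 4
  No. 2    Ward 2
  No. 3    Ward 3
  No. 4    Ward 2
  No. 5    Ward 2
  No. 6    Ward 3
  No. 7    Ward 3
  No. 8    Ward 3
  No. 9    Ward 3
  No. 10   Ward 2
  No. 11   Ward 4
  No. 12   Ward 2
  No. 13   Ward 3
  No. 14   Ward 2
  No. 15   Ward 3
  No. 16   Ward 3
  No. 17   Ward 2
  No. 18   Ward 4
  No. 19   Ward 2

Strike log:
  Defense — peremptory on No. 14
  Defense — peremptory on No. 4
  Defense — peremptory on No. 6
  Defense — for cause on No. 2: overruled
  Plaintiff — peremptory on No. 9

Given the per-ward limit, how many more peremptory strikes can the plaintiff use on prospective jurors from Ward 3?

3

Plaintiff peremptories so far: #9 — 1 of 5 used, 4 left overall.
Against Ward 3: #9 — 1 used; per-ward cap 4 leaves 3.
Binding limit: min(4, 3) = 3.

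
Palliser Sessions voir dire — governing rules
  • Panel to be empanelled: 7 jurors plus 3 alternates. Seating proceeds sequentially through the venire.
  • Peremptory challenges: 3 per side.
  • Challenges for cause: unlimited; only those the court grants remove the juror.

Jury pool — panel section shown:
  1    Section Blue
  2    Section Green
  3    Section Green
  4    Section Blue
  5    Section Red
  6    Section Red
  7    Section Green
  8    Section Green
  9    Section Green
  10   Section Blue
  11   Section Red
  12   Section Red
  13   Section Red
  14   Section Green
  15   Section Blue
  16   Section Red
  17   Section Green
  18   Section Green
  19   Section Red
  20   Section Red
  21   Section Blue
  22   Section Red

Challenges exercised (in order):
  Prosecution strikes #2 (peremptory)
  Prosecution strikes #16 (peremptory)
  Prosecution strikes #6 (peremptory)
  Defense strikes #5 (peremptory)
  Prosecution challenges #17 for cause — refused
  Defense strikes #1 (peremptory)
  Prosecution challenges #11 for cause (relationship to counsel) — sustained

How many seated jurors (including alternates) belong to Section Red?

Removed: #1, #2, #5, #6, #11, #16.
Seated (10 incl. alternates): #3, #4, #7, #8, #9, #10, #12, #13, #14, #15.
Of those, in Section Red: #12, #13 → 2.

2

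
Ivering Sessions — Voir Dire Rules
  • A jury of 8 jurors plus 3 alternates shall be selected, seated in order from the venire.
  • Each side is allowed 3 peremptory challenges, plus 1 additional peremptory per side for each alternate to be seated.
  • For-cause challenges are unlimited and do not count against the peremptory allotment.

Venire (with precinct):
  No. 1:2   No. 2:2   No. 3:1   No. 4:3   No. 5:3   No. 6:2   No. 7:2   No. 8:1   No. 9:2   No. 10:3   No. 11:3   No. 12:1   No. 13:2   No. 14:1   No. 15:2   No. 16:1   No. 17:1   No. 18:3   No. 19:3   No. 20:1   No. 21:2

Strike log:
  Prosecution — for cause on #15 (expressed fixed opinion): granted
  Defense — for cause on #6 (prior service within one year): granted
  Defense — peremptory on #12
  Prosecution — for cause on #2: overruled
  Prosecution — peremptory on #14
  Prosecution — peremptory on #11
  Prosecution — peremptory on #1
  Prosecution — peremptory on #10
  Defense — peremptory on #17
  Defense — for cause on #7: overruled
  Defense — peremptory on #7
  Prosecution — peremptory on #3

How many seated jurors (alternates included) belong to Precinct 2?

4

Removed: #1, #3, #6, #7, #10, #11, #12, #14, #15, #17.
Seated (11 incl. alternates): #2, #4, #5, #8, #9, #13, #16, #18, #19, #20, #21.
Of those, in Precinct 2: #2, #9, #13, #21 → 4.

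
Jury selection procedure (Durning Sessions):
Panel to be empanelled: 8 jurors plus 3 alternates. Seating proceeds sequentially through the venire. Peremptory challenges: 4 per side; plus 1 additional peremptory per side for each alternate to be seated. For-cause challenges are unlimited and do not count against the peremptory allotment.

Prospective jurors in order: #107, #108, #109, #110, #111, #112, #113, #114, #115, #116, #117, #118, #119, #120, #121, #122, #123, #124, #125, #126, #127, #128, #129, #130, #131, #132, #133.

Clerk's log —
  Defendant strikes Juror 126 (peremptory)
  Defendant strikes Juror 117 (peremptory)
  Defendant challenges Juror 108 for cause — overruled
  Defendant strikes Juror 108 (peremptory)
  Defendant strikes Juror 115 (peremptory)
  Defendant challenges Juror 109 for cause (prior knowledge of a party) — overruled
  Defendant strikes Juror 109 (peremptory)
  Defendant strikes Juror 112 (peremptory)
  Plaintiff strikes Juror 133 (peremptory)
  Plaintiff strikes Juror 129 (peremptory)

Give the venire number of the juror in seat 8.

119

Removed: #108, #109, #112, #115, #117, #126, #129, #133.
Seating in order: seats 1–8 → #107, #110, #111, #113, #114, #116, #118, #119; alternates → #120, #121, #122.
So seat 8 is #119.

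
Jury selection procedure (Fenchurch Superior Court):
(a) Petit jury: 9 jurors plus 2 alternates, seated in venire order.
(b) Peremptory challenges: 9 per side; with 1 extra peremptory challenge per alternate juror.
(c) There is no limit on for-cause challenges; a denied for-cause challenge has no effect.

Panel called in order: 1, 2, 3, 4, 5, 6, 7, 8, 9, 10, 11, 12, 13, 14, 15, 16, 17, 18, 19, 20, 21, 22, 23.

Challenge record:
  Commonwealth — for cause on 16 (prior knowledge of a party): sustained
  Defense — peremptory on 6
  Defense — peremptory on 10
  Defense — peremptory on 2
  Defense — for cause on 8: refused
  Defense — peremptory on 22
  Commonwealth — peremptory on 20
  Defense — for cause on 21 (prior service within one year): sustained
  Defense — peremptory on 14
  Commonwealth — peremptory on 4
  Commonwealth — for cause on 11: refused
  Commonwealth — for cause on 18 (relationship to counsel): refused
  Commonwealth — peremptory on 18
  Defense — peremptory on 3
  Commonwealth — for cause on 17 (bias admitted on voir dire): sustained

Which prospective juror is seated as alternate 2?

23

Removed: #2, #3, #4, #6, #10, #14, #16, #17, #18, #20, #21, #22. (#8, #11 stay — for-cause denied.)
Seating in order: seats 1–9 → #1, #5, #7, #8, #9, #11, #12, #13, #15; alternates → #19, #23.
So alternate 2 is #23.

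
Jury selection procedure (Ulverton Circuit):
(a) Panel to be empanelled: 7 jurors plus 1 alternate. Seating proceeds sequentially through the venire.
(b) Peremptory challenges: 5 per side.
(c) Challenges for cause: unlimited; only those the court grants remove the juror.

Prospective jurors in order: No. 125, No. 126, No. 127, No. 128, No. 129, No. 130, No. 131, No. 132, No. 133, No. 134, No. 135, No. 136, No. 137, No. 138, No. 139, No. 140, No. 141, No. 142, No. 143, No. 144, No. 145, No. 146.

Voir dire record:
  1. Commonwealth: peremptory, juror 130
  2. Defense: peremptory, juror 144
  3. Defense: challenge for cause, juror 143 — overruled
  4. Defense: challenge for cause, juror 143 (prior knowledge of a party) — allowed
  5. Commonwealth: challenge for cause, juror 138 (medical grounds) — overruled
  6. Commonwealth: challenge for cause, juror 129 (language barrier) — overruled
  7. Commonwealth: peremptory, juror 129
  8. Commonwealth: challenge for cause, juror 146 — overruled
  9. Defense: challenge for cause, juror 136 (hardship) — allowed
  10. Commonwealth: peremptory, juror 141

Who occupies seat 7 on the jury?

Removed: #129, #130, #136, #141, #143, #144. (#138, #146 stay — for-cause denied.)
Filling seats in venire order through position 7: #125, #126, #127, #128, #131, #132, #133.
So seat 7 is #133.

133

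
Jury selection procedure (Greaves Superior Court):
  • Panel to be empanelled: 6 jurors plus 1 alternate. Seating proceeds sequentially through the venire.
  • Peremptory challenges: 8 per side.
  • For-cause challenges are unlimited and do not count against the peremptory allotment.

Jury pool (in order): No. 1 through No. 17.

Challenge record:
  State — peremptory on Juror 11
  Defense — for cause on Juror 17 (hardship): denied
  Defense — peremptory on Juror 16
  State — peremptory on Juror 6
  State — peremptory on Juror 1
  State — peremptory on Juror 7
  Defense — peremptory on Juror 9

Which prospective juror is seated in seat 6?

Removed: #1, #6, #7, #9, #11, #16. (#17 stays — for-cause denied.)
Seating in order: seats 1–6 → #2, #3, #4, #5, #8, #10; alternates → #12.
So seat 6 is #10.

10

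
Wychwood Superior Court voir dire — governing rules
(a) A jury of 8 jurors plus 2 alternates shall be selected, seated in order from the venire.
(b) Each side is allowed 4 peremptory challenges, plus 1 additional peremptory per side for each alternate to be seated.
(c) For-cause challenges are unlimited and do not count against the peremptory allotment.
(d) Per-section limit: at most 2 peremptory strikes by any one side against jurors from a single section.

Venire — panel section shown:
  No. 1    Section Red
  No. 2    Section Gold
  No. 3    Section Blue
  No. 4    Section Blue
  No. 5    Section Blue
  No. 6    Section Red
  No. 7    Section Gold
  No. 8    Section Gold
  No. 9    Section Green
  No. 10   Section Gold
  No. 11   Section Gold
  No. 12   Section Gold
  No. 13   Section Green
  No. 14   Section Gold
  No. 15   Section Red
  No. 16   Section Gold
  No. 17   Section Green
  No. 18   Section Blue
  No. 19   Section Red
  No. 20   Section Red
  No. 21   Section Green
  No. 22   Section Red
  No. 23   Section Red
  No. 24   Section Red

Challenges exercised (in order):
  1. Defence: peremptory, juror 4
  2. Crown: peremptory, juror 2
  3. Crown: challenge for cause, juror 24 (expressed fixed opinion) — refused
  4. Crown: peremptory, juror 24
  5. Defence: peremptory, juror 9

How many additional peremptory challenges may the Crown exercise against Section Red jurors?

1

Crown peremptories so far: #2, #24 — 2 of 6 used, 4 left overall.
Against Section Red: #24 — 1 used; per-section cap 2 leaves 1.
Binding limit: min(4, 1) = 1.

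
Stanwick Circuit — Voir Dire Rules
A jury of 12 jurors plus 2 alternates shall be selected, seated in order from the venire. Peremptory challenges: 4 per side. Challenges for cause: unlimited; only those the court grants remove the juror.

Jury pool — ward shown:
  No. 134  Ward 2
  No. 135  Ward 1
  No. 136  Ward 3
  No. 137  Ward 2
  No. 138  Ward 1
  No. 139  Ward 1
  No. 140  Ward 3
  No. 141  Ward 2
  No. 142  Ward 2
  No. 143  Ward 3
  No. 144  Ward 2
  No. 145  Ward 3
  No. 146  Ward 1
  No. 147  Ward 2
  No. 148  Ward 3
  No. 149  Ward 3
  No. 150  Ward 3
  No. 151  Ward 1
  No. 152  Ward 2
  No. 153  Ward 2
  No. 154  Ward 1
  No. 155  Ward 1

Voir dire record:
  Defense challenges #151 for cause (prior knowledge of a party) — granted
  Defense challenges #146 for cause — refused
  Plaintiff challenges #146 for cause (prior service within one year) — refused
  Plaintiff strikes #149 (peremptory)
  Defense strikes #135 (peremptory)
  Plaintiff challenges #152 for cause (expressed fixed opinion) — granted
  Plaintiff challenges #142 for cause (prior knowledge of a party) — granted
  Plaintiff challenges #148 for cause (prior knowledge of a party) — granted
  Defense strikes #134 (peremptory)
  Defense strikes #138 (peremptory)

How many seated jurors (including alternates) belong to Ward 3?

Removed: #134, #135, #138, #142, #148, #149, #151, #152.
Seated (14 incl. alternates): #136, #137, #139, #140, #141, #143, #144, #145, #146, #147, #150, #153, #154, #155.
Of those, in Ward 3: #136, #140, #143, #145, #150 → 5.

5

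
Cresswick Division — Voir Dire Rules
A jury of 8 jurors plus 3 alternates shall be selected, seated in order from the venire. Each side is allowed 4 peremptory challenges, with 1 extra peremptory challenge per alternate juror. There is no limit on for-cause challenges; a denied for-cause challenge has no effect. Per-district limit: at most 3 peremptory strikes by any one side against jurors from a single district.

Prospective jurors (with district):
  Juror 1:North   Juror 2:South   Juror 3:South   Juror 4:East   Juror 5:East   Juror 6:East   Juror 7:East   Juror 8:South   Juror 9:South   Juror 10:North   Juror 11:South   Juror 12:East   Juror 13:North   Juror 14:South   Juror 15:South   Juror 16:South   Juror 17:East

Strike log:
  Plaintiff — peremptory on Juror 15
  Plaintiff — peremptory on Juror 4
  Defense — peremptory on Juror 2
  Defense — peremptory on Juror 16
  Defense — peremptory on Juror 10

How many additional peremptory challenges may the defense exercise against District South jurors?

1

Defense peremptories so far: #2, #16, #10 — 3 of 7 used, 4 left overall.
Against District South: #2, #16 — 2 used; per-district cap 3 leaves 1.
Binding limit: min(4, 1) = 1.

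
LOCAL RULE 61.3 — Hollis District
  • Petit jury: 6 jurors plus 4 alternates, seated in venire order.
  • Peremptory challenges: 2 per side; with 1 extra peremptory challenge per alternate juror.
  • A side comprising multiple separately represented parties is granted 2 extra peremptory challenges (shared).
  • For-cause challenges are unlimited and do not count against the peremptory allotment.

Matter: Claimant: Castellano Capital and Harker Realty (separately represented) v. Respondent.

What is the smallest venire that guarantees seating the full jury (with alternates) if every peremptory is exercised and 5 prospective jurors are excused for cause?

Seats to fill: 6 + 4 alternates = 10.
Peremptories — Claimant: 2 + 1×4 + 2 = 8; Respondent: 2 + 1×4 = 6; total 14.
For-cause removals: 5.
Minimum venire: 10 + 14 + 5 = 29.

29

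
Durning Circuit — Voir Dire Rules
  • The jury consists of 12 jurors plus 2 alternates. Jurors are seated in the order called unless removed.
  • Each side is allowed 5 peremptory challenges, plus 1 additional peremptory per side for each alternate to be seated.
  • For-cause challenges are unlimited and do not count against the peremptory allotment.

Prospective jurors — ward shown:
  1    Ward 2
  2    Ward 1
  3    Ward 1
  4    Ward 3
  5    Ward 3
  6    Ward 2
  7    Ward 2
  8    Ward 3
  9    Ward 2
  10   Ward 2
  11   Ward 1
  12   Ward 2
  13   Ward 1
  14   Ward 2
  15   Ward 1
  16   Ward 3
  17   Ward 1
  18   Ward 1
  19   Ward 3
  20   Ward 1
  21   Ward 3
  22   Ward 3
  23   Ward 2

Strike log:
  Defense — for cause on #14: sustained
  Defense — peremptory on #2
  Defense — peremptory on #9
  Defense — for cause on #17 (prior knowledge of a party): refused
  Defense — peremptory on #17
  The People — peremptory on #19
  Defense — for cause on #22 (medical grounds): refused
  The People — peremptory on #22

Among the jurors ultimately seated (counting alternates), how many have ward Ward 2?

5

Removed: #2, #9, #14, #17, #19, #22.
Seated (14 incl. alternates): #1, #3, #4, #5, #6, #7, #8, #10, #11, #12, #13, #15, #16, #18.
Of those, in Ward 2: #1, #6, #7, #10, #12 → 5.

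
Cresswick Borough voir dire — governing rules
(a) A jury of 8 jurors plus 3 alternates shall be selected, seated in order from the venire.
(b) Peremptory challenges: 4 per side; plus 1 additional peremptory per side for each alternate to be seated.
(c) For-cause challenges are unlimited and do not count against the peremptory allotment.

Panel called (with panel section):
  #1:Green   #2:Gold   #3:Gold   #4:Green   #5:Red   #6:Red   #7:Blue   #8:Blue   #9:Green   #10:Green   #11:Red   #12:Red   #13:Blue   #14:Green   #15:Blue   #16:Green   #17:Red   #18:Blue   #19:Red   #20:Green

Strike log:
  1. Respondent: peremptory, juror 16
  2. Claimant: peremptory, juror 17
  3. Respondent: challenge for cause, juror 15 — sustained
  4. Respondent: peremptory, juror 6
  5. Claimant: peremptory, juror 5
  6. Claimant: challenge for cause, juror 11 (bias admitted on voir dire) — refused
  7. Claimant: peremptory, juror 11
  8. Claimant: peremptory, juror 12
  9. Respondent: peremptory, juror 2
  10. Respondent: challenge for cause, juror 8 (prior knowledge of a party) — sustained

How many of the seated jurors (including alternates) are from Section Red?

1

Removed: #2, #5, #6, #8, #11, #12, #15, #16, #17.
Seated (11 incl. alternates): #1, #3, #4, #7, #9, #10, #13, #14, #18, #19, #20.
Of those, in Section Red: #19 → 1.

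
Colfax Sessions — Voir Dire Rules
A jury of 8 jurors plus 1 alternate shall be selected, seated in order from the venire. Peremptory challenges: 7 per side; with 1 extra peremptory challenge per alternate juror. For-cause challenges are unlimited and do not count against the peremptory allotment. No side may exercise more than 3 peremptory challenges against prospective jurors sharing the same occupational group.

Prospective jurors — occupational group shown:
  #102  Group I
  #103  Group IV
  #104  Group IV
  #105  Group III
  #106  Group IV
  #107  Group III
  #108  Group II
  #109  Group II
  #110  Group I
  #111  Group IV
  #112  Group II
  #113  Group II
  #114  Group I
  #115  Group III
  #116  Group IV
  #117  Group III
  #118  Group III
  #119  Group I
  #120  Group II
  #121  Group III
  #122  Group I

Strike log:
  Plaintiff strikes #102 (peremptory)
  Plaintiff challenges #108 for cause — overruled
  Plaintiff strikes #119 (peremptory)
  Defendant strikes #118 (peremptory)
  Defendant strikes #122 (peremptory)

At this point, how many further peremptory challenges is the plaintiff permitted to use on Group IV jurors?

3

Plaintiff peremptories so far: #102, #119 — 2 of 8 used, 6 left overall.
Against Group IV: none yet — per-group cap 3 leaves 3.
Binding limit: min(6, 3) = 3.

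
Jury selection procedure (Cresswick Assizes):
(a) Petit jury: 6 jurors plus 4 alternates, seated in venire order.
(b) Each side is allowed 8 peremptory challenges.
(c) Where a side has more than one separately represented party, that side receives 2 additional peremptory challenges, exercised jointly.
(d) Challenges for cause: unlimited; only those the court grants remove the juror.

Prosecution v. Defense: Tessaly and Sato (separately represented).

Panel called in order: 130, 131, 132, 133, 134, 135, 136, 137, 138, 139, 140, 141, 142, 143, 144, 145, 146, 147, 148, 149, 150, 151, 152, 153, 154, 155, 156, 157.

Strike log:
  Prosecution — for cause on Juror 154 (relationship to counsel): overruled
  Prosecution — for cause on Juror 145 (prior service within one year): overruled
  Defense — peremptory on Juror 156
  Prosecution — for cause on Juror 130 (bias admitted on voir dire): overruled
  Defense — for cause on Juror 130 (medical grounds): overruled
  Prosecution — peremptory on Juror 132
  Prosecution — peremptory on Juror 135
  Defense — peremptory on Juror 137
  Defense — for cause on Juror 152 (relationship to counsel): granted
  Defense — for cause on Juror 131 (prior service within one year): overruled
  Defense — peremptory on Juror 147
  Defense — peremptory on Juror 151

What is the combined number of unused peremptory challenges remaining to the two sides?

12

Prosecution allotment: 8. Defense allotment: 8 base + 2 multi-party = 10.
Prosecution peremptories used: #132, #135 — 2 (for-cause on #154, #145, #130 don't count).
Defense peremptories used: #156, #137, #147, #151 — 4 (for-cause on #130, #152, #131 don't count).
Remaining: (8 − 2) + (10 − 4) = 12.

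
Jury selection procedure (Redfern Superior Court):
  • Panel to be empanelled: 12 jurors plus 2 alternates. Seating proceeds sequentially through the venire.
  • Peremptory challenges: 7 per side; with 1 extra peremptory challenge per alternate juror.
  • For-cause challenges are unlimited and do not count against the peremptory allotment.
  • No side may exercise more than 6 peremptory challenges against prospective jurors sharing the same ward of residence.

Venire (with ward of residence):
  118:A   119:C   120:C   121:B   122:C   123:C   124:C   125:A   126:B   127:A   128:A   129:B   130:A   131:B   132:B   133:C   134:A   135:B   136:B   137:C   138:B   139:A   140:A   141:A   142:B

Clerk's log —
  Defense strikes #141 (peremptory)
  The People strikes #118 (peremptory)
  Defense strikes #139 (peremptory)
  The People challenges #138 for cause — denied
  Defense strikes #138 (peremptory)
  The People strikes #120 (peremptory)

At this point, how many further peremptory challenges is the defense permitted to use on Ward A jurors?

4

Defense peremptories so far: #141, #139, #138 — 3 of 9 used, 6 left overall.
Against Ward A: #141, #139 — 2 used; per-ward cap 6 leaves 4.
Binding limit: min(6, 4) = 4.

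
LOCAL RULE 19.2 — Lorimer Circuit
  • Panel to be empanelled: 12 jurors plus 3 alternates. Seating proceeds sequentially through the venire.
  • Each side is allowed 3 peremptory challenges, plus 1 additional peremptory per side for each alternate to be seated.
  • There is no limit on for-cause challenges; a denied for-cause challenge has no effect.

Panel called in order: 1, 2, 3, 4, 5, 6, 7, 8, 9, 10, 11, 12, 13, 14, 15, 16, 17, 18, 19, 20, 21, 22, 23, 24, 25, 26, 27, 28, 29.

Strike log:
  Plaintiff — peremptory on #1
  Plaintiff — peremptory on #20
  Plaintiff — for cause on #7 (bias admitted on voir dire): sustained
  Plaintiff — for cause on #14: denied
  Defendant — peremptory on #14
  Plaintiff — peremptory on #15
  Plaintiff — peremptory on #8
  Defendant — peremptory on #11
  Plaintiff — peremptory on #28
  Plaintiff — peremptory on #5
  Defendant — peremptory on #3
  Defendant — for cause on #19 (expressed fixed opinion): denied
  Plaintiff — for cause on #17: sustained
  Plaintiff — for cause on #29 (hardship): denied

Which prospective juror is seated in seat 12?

Removed: #1, #3, #5, #7, #8, #11, #14, #15, #17, #20, #28. (#19, #29 stay — for-cause denied.)
Seating in order: seats 1–12 → #2, #4, #6, #9, #10, #12, #13, #16, #18, #19, #21, #22; alternates → #23, #24, #25.
So seat 12 is #22.

22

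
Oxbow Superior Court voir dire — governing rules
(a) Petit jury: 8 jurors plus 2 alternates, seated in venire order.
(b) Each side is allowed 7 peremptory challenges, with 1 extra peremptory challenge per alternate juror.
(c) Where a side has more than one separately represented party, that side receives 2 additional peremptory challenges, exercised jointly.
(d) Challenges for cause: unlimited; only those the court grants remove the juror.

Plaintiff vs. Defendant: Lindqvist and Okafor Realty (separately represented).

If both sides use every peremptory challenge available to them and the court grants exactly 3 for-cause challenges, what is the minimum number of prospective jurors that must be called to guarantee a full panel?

33

Seats to fill: 8 + 2 alternates = 10.
Peremptories — Plaintiff: 7 + 1×2 = 9; Defendant: 7 + 1×2 + 2 = 11; total 20.
For-cause removals: 3.
Minimum venire: 10 + 20 + 3 = 33.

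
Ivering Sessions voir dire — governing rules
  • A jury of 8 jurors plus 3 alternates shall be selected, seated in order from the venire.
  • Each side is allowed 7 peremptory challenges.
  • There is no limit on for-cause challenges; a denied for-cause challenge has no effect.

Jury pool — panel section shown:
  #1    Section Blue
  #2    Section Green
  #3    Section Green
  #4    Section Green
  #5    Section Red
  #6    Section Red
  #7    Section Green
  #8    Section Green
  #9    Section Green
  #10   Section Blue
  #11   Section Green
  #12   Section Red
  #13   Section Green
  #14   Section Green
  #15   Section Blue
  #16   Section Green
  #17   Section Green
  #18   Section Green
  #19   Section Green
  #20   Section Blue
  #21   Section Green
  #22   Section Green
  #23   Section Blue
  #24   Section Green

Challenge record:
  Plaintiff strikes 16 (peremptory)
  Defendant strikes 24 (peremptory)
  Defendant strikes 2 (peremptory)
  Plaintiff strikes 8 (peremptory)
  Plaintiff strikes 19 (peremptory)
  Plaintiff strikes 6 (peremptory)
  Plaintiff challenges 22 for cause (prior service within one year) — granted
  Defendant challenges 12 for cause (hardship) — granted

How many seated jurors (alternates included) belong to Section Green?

Removed: #2, #6, #8, #12, #16, #19, #22, #24.
Seated (11 incl. alternates): #1, #3, #4, #5, #7, #9, #10, #11, #13, #14, #15.
Of those, in Section Green: #3, #4, #7, #9, #11, #13, #14 → 7.

7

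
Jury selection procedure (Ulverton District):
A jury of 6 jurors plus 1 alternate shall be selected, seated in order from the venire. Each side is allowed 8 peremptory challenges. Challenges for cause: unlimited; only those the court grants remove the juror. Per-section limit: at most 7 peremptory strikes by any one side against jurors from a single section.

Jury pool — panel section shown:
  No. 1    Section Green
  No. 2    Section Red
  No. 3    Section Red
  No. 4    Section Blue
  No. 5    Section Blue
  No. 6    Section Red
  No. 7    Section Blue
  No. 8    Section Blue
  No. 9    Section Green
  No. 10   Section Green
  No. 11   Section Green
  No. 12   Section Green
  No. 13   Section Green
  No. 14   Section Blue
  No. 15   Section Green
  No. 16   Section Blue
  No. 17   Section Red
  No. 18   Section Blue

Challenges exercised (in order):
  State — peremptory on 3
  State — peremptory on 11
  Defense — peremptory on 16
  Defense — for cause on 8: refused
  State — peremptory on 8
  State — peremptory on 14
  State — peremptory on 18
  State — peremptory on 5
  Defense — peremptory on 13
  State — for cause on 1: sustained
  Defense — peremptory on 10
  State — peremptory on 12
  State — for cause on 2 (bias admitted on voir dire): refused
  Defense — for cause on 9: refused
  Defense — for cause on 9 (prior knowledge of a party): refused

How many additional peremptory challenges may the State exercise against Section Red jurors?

1

State peremptories so far: #3, #11, #8, #14, #18, #5, #12 — 7 of 8 used, 1 left overall.
Against Section Red: #3 — 1 used; per-section cap 7 leaves 6.
Binding limit: min(1, 6) = 1.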